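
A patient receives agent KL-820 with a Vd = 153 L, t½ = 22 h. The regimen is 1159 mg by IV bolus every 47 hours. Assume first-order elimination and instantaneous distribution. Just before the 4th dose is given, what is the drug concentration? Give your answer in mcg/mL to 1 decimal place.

2.2 mcg/mL

f = (1/2)^(τ/t½) = (1/2)^(47/22) ≈ 0.2275.
C₀ = D/Vd = 1159/153 ≈ 7.575 mcg/mL.
Before the 4th dose, 3 doses have been given. Superposition: Cmin = C₀·(f + f² + … + f^3).
≈ 7.575 × (0.2275 + 0.0518 + 0.0118) ≈ 7.575 × 0.2911 ≈ 2.205 mcg/mL.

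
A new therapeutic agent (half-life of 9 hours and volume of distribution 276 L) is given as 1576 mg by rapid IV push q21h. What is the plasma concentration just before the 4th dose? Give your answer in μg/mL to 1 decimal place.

1.4 μg/mL

f = (1/2)^(τ/t½) = (1/2)^(21/9) ≈ 0.1984.
C₀ = D/Vd = 1576/276 ≈ 5.710 μg/mL.
Before the 4th dose, 3 doses have been given. Superposition: Cmin = C₀·(f + f² + … + f^3).
≈ 5.710 × (0.1984 + 0.0394 + 0.0078) ≈ 5.710 × 0.2456 ≈ 1.402 μg/mL.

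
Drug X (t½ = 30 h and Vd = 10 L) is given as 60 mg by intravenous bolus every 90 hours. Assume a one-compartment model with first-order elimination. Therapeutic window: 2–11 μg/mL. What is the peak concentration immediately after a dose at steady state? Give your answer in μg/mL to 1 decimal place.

The dosing interval is 3 half-lives, so f = 2^(−3) = 0.125.
At steady state, R = 1/(1 − 0.125) = 8/7.
Single-dose peak C₀ = D/Vd = 60/10 = 6 μg/mL.
Steady-state peak Cmax,ss = C₀·R = 6 × 8/7 ≈ 6.857 μg/mL.
Peak 6.9 μg/mL vs MTC 11 μg/mL: below toxic threshold.

6.9 μg/mL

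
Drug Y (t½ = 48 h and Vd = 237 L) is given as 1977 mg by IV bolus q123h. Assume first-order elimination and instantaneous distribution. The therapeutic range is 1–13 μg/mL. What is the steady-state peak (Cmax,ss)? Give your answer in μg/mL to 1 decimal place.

Over one 123-h interval, 123/48 ≈ 2.5625 half-lives elapse, leaving f ≈ 0.1693 of each dose.
Accumulation ratio R = 1/(1 − f) ≈ 1/0.8307 ≈ 1.2038.
Each bolus raises the concentration by D/Vd = 1977/237 ≈ 8.342 μg/mL.
Steady-state peak Cmax,ss = C₀·R ≈ 8.342 × 1.2038 ≈ 10.042 μg/mL.
Peak 10.0 μg/mL vs MTC 13 μg/mL: below toxic threshold.

10.0 μg/mL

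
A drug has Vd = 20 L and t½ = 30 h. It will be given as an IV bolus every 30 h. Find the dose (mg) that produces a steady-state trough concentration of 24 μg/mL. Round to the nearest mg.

480 mg

τ/t½ = 30/30 ≈ 1, so f = (1/2)^(30/30) ≈ 0.500000.
Cmin,ss = (D/Vd)·f/(1−f), so D = Cmin,ss·Vd·(1−f)/f.
D = 24 × 20 × (1−f)/f ≈ 24 × 20 × 1.00000 ≈ 480.00 mg.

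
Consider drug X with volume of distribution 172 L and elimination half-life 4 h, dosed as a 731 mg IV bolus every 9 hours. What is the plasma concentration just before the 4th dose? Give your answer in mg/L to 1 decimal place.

1.1 mg/L

f = (1/2)^(τ/t½) = (1/2)^(9/4) ≈ 0.2102.
C₀ = D/Vd = 731/172 ≈ 4.250 mg/L.
Before the 4th dose, 3 doses have been given. Superposition: Cmin = C₀·(f + f² + … + f^3).
≈ 4.250 × (0.2102 + 0.0442 + 0.0093) ≈ 4.250 × 0.2637 ≈ 1.121 mg/L.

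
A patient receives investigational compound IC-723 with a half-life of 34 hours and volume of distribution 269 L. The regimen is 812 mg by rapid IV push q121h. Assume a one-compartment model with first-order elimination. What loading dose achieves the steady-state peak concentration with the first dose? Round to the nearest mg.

887 mg

f = (1/2)^(121/34) ≈ 0.084857; accumulation ratio R = 1/(1−f) ≈ 1.09273.
Loading dose to hit Cmax,ss on first dose: D_load = D_maint·R ≈ 812 × 1.09273 ≈ 887.30 mg.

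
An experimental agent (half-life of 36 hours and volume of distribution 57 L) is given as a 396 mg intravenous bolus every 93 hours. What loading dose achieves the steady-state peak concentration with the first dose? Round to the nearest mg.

475 mg

f = (1/2)^(93/36) ≈ 0.166855; accumulation ratio R = 1/(1−f) ≈ 1.20027.
Loading dose to hit Cmax,ss on first dose: D_load = D_maint·R ≈ 396 × 1.20027 ≈ 475.31 mg.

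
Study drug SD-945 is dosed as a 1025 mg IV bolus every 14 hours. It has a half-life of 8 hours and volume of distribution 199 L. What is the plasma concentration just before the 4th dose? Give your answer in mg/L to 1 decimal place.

f = (1/2)^(τ/t½) = (1/2)^(14/8) ≈ 0.2973.
C₀ = D/Vd = 1025/199 ≈ 5.151 mg/L.
Before the 4th dose, 3 doses have been given. Superposition: Cmin = C₀·(f + f² + … + f^3).
≈ 5.151 × (0.2973 + 0.0884 + 0.0263) ≈ 5.151 × 0.4120 ≈ 2.122 mg/L.

2.1 mg/L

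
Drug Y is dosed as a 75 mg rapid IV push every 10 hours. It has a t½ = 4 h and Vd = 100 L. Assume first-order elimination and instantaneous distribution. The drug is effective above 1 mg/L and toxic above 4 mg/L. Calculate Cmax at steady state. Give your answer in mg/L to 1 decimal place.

Over one 10-h interval, 10/4 ≈ 2.5 half-lives elapse, leaving f ≈ 0.1768 of each dose.
Accumulation ratio R = 1/(1 − f) ≈ 1/0.8232 ≈ 1.2148.
Each bolus raises the concentration by D/Vd = 75/100 ≈ 0.750 mg/L.
Steady-state peak Cmax,ss = C₀·R ≈ 0.750 × 1.2148 ≈ 0.911 mg/L.
Peak 0.9 mg/L vs MTC 4 mg/L: below toxic threshold.

0.9 mg/L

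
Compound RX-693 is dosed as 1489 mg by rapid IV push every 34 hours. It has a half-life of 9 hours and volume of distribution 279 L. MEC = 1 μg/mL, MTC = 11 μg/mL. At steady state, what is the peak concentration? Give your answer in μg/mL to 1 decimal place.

Over one 34-h interval, 34/9 ≈ 3.7778 half-lives elapse, leaving f ≈ 0.0729 of each dose.
At steady state, accumulation factor R = 1/(1 − e^(−kτ)) ≈ 1.0786.
Single-dose peak C₀ = D/Vd = 1489/279 ≈ 5.337 μg/mL.
Steady-state peak Cmax,ss = C₀·R ≈ 5.337 × 1.0786 ≈ 5.756 μg/mL.
Peak 5.8 μg/mL vs MTC 11 μg/mL: below toxic threshold.

5.8 μg/mL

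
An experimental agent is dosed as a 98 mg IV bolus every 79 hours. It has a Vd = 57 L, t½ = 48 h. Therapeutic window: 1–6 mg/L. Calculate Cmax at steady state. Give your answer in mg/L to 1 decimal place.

τ/t½ = 79/48 ≈ 1.6458, so fraction remaining f = (1/2)^(79/48) ≈ 0.3196.
At steady state, accumulation factor R = 1/(1 − e^(−kτ)) ≈ 1.4697.
Single-dose peak C₀ = D/Vd = 98/57 ≈ 1.719 mg/L.
Steady-state peak Cmax,ss = C₀·R ≈ 1.719 × 1.4697 ≈ 2.526 mg/L.
Peak 2.5 mg/L vs MTC 6 mg/L: below toxic threshold.

2.5 mg/L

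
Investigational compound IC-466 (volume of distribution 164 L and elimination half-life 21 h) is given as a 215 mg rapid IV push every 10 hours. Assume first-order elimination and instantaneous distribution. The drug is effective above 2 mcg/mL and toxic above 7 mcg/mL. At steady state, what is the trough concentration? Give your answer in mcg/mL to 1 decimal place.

3.4 mcg/mL

τ/t½ = 10/21 ≈ 0.47619, so fraction remaining f = (1/2)^(10/21) ≈ 0.7189.
Single-dose peak C₀ = D/Vd = 215/164 ≈ 1.311 mcg/mL.
Steady-state trough Cmin,ss = C₀·f/(1−f) ≈ 1.311 × 0.7189/0.2811 ≈ 3.353 mcg/mL.
Trough 3.4 mcg/mL vs MEC 2 mcg/mL: adequate.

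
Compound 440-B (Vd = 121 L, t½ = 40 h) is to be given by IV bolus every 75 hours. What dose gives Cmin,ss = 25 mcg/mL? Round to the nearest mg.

τ/t½ = 75/40 ≈ 1.875, so f = (1/2)^(75/40) ≈ 0.272627.
Cmin,ss = (D/Vd)·f/(1−f), so D = Cmin,ss·Vd·(1−f)/f.
D = 25 × 121 × (1−f)/f ≈ 25 × 121 × 2.66802 ≈ 8070.76 mg.

8071 mg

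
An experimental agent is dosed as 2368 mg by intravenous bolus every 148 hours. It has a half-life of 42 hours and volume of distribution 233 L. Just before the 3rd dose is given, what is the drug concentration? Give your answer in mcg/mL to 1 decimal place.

f = (1/2)^(τ/t½) = (1/2)^(148/42) ≈ 0.0869.
C₀ = D/Vd = 2368/233 ≈ 10.163 mcg/mL.
Before the 3rd dose, 2 doses have been given. Superposition: Cmin = C₀·(f + f²).
≈ 10.163 × (0.0869 + 0.0076) ≈ 10.163 × 0.0945 ≈ 0.960 mcg/mL.

1.0 mcg/mL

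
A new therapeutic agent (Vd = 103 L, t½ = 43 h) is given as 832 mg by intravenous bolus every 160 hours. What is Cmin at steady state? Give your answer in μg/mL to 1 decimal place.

τ/t½ = 160/43 ≈ 3.7209, so fraction remaining f = (1/2)^(160/43) ≈ 0.0758.
At steady state, accumulation factor R = 1/(1 − e^(−kτ)) ≈ 1.0820.
Each bolus raises the concentration by D/Vd = 832/103 ≈ 8.078 μg/mL.
Cmax,ss = C₀/(1 − f) ≈ 8.078/0.9242 ≈ 8.741 μg/mL.
Steady-state trough Cmin,ss = Cmax,ss·f ≈ 8.741 × 0.0758 ≈ 0.663 μg/mL.

0.7 μg/mL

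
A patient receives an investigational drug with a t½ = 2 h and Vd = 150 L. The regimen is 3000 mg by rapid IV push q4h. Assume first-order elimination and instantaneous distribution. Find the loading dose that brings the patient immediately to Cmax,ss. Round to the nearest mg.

4000 mg

f = (1/2)^(4/2) ≈ 0.250000; accumulation ratio R = 1/(1−f) ≈ 1.33333.
Loading dose to hit Cmax,ss on first dose: D_load = D_maint·R ≈ 3000 × 1.33333 ≈ 3999.99 mg.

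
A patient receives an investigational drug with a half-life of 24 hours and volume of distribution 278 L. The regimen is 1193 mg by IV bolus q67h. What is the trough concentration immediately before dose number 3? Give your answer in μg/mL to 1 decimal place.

0.7 μg/mL

f = (1/2)^(τ/t½) = (1/2)^(67/24) ≈ 0.1444.
C₀ = D/Vd = 1193/278 ≈ 4.291 μg/mL.
Before the 3rd dose, 2 doses have been given. Superposition: Cmin = C₀·(f + f²).
≈ 4.291 × (0.1444 + 0.0209) ≈ 4.291 × 0.1653 ≈ 0.709 μg/mL.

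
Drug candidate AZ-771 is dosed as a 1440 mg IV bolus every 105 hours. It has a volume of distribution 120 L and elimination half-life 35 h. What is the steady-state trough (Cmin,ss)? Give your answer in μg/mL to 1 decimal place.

τ = 105 h = 3 half-lives, so f = (1/2)^3 = 0.125.
At steady state, R = 1/(1 − 0.125) = 8/7.
Single-dose peak C₀ = D/Vd = 1440/120 = 12 μg/mL.
Steady-state peak Cmax,ss = C₀·R = 12 × 8/7 ≈ 13.714 μg/mL.
Steady-state trough Cmin,ss = Cmax,ss·f ≈ 13.714 × 0.125 ≈ 1.714 μg/mL.

1.7 μg/mL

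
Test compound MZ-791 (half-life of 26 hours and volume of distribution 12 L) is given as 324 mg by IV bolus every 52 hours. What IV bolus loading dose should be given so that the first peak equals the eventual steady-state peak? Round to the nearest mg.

f = (1/2)^(52/26) ≈ 0.250000; accumulation ratio R = 1/(1−f) ≈ 1.33333.
Loading dose to hit Cmax,ss on first dose: D_load = D_maint·R ≈ 324 × 1.33333 ≈ 432.00 mg.

432 mg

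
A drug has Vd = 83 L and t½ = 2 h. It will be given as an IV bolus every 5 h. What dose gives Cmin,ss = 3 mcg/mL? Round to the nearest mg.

1160 mg

τ/t½ = 5/2 ≈ 2.5, so f = (1/2)^(5/2) ≈ 0.176777.
Cmin,ss = (D/Vd)·f/(1−f), so D = Cmin,ss·Vd·(1−f)/f.
D = 3 × 83 × (1−f)/f ≈ 3 × 83 × 4.65684 ≈ 1159.55 mg.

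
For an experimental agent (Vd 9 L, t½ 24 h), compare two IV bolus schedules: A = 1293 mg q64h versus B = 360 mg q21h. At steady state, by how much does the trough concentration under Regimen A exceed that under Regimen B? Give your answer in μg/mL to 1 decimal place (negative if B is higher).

-21.1 μg/mL

Regimen A: f = (1/2)^(64/24) ≈ 0.1575; Cmin,ss = (1293/9)·f/(1−f) ≈ 26.858 μg/mL.
Regimen B: f = (1/2)^(21/24) ≈ 0.5453; Cmin,ss = (360/9)·f/(1−f) ≈ 47.970 μg/mL.
Difference ≈ 26.858 − 47.970 ≈ -21.112 μg/mL.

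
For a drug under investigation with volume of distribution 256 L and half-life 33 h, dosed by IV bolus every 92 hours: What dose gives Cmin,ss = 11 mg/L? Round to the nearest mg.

16632 mg

τ/t½ = 92/33 ≈ 2.7879, so f = (1/2)^(92/33) ≈ 0.144799.
Cmin,ss = (D/Vd)·f/(1−f), so D = Cmin,ss·Vd·(1−f)/f.
D = 11 × 256 × (1−f)/f ≈ 11 × 256 × 5.90613 ≈ 16631.66 mg.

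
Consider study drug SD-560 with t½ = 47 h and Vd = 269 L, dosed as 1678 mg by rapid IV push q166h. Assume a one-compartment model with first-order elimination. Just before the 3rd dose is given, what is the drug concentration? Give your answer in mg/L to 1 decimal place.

0.6 mg/L

f = (1/2)^(τ/t½) = (1/2)^(166/47) ≈ 0.0865.
C₀ = D/Vd = 1678/269 ≈ 6.238 mg/L.
Before the 3rd dose, 2 doses have been given. Superposition: Cmin = C₀·(f + f²).
≈ 6.238 × (0.0865 + 0.0075) ≈ 6.238 × 0.0940 ≈ 0.586 mg/L.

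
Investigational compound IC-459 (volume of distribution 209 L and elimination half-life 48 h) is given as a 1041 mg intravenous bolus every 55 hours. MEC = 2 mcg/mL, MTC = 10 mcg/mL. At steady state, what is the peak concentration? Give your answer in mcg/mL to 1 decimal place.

Over one 55-h interval, 55/48 ≈ 1.1458 half-lives elapse, leaving f ≈ 0.4519 of each dose.
Accumulation ratio R = 1/(1 − f) ≈ 1/0.5481 ≈ 1.8245.
Each bolus raises the concentration by D/Vd = 1041/209 ≈ 4.981 mcg/mL.
Steady-state peak Cmax,ss = C₀·R ≈ 4.981 × 1.8245 ≈ 9.088 mcg/mL.
Peak 9.1 mcg/mL vs MTC 10 mcg/mL: below toxic threshold.

9.1 mcg/mL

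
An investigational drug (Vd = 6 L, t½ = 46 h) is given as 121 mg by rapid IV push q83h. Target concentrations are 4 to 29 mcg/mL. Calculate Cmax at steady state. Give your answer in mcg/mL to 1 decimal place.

k = ln2/t½ = ln2/46 ≈ 0.015068 h⁻¹; fraction remaining f = e^(−kτ) = e^(−0.015068×83) ≈ 0.2863.
Accumulation ratio R = 1/(1 − f) ≈ 1/0.7137 ≈ 1.4011.
Each bolus raises the concentration by D/Vd = 121/6 ≈ 20.167 mcg/mL.
Steady-state peak Cmax,ss = C₀·R ≈ 20.167 × 1.4011 ≈ 28.256 mcg/mL.
Peak 28.3 mcg/mL vs MTC 29 mcg/mL: below toxic threshold.

28.3 mcg/mL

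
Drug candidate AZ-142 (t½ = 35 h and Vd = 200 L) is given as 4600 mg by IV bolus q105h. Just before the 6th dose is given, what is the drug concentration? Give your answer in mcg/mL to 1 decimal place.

3.3 mcg/mL

f = (1/2)^(τ/t½) = (1/2)^(105/35) ≈ 0.1250.
C₀ = D/Vd = 4600/200 ≈ 23.000 mcg/mL.
Before the 6th dose, 5 doses have been given. Superposition: Cmin = C₀·(f + f² + … + f^5).
≈ 23.000 × (0.1250 + 0.0156 + 0.0020 + 0.0002 + 0.0000) ≈ 23.000 × 0.1428 ≈ 3.284 mcg/mL.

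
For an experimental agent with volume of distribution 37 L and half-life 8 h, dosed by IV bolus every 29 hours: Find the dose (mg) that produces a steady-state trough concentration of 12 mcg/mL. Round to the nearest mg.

5034 mg

τ/t½ = 29/8 ≈ 3.625, so f = (1/2)^(29/8) ≈ 0.081052.
Cmin,ss = (D/Vd)·f/(1−f), so D = Cmin,ss·Vd·(1−f)/f.
D = 12 × 37 × (1−f)/f ≈ 12 × 37 × 11.33776 ≈ 5033.97 mg.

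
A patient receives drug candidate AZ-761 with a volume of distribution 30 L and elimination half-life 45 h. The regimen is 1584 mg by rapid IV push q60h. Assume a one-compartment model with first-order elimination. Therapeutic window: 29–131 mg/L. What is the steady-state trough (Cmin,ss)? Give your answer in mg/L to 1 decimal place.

34.7 mg/L

k = ln2/t½ = ln2/45 ≈ 0.015403 h⁻¹; fraction remaining f = e^(−kτ) = e^(−0.015403×60) ≈ 0.3969.
At steady state, accumulation factor R = 1/(1 − e^(−kτ)) ≈ 1.6581.
Each bolus raises the concentration by D/Vd = 1584/30 ≈ 52.800 mg/L.
Cmax,ss = C₀/(1 − f) ≈ 52.800/0.6031 ≈ 87.548 mg/L.
One interval later, Cmin,ss = Cmax,ss·e^(−kτ) ≈ 87.548 × 0.3969 ≈ 34.748 mg/L.
Trough 34.7 mg/L vs MEC 29 mg/L: adequate.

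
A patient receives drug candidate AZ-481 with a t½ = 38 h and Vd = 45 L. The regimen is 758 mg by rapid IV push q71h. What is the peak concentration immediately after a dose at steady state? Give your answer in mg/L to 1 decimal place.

23.2 mg/L

k = ln2/t½ = ln2/38 ≈ 0.018241 h⁻¹; fraction remaining f = e^(−kτ) = e^(−0.018241×71) ≈ 0.2739.
At steady state, accumulation factor R = 1/(1 − e^(−kτ)) ≈ 1.3772.
Single-dose peak C₀ = D/Vd = 758/45 ≈ 16.844 mg/L.
Steady-state peak Cmax,ss = C₀·R ≈ 16.844 × 1.3772 ≈ 23.198 mg/L.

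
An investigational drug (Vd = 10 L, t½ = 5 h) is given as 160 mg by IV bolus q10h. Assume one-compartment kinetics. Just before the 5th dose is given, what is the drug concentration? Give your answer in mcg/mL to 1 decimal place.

5.3 mcg/mL

f = (1/2)^(τ/t½) = (1/2)^(10/5) ≈ 0.2500.
C₀ = D/Vd = 160/10 ≈ 16.000 mcg/mL.
Before the 5th dose, 4 doses have been given. Superposition: Cmin = C₀·(f + f² + … + f^4).
≈ 16.000 × (0.2500 + 0.0625 + 0.0156 + 0.0039) ≈ 16.000 × 0.3320 ≈ 5.312 mcg/mL.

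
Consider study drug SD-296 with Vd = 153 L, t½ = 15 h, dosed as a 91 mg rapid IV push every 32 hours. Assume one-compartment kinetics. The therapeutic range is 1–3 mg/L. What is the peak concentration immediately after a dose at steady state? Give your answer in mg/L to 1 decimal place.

0.8 mg/L

Over one 32-h interval, 32/15 ≈ 2.1333 half-lives elapse, leaving f ≈ 0.2279 of each dose.
Accumulation ratio R = 1/(1 − f) ≈ 1/0.7721 ≈ 1.2952.
Each bolus raises the concentration by D/Vd = 91/153 ≈ 0.595 mg/L.
Cmax,ss = C₀/(1 − f) ≈ 0.595/0.7721 ≈ 0.771 mg/L.
Peak 0.8 mg/L vs MTC 3 mg/L: below toxic threshold.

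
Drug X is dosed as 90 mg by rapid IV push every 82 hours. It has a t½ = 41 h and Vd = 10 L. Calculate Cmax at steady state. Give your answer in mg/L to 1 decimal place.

12.0 mg/L

The dosing interval is 2 half-lives, so f = 2^(−2) = 0.25.
At steady state, R = 1/(1 − 0.25) = 4/3.
Single-dose peak C₀ = D/Vd = 90/10 = 9 mg/L.
Steady-state peak Cmax,ss = C₀·R = 9 × 4/3 ≈ 12.000 mg/L.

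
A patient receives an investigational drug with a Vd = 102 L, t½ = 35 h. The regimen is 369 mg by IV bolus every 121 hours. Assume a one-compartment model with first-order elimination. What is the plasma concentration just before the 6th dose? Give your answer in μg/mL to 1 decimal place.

f = (1/2)^(τ/t½) = (1/2)^(121/35) ≈ 0.0911.
C₀ = D/Vd = 369/102 ≈ 3.618 μg/mL.
Before the 6th dose, 5 doses have been given. Superposition: Cmin = C₀·(f + f² + … + f^5).
≈ 3.618 × (0.0911 + 0.0083 + 0.0008 + 0.0001 + 0.0000) ≈ 3.618 × 0.1003 ≈ 0.363 μg/mL.

0.4 μg/mL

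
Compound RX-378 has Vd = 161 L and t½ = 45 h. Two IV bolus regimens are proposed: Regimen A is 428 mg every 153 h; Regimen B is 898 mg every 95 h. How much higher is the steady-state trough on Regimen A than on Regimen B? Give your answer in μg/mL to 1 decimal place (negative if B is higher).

Regimen A: f = (1/2)^(153/45) ≈ 0.0947; Cmin,ss = (428/161)·f/(1−f) ≈ 0.278 μg/mL.
Regimen B: f = (1/2)^(95/45) ≈ 0.2315; Cmin,ss = (898/161)·f/(1−f) ≈ 1.680 μg/mL.
Difference ≈ 0.278 − 1.680 ≈ -1.402 μg/mL.

-1.4 μg/mL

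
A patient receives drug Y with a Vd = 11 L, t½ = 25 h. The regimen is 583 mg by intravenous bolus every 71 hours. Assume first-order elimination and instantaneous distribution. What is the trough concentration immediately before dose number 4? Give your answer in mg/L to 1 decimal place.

f = (1/2)^(τ/t½) = (1/2)^(71/25) ≈ 0.1397.
C₀ = D/Vd = 583/11 ≈ 53.000 mg/L.
Before the 4th dose, 3 doses have been given. Superposition: Cmin = C₀·(f + f² + … + f^3).
≈ 53.000 × (0.1397 + 0.0195 + 0.0027) ≈ 53.000 × 0.1619 ≈ 8.581 mg/L.

8.6 mg/L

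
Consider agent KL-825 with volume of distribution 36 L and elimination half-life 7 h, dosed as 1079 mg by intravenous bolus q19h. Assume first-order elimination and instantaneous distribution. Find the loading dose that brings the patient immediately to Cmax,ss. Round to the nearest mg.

1273 mg

f = (1/2)^(19/7) ≈ 0.152377; accumulation ratio R = 1/(1−f) ≈ 1.17977.
Loading dose to hit Cmax,ss on first dose: D_load = D_maint·R ≈ 1079 × 1.17977 ≈ 1272.97 mg.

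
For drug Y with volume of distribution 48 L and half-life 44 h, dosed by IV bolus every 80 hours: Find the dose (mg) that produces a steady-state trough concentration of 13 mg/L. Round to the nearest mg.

τ/t½ = 80/44 ≈ 1.8182, so f = (1/2)^(80/44) ≈ 0.283578.
Cmin,ss = (D/Vd)·f/(1−f), so D = Cmin,ss·Vd·(1−f)/f.
D = 13 × 48 × (1−f)/f ≈ 13 × 48 × 2.52637 ≈ 1576.45 mg.

1576 mg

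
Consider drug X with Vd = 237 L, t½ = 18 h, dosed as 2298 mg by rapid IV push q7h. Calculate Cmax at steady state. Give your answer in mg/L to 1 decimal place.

Over one 7-h interval, 7/18 ≈ 0.38889 half-lives elapse, leaving f ≈ 0.7637 of each dose.
At steady state, accumulation factor R = 1/(1 − e^(−kτ)) ≈ 4.2319.
Each bolus raises the concentration by D/Vd = 2298/237 ≈ 9.696 mg/L.
Steady-state peak Cmax,ss = C₀·R ≈ 9.696 × 4.2319 ≈ 41.033 mg/L.

41.0 mg/L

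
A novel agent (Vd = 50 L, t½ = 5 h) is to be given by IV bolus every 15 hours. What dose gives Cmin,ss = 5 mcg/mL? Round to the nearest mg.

τ/t½ = 15/5 ≈ 3, so f = (1/2)^(15/5) ≈ 0.125000.
Cmin,ss = (D/Vd)·f/(1−f), so D = Cmin,ss·Vd·(1−f)/f.
D = 5 × 50 × (1−f)/f ≈ 5 × 50 × 7.00000 ≈ 1750.00 mg.

1750 mg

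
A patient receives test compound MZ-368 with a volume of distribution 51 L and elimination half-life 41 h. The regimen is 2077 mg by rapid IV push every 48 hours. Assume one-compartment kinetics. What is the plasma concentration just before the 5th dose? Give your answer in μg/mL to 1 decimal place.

f = (1/2)^(τ/t½) = (1/2)^(48/41) ≈ 0.4442.
C₀ = D/Vd = 2077/51 ≈ 40.725 μg/mL.
Before the 5th dose, 4 doses have been given. Superposition: Cmin = C₀·(f + f² + … + f^4).
≈ 40.725 × (0.4442 + 0.1973 + 0.0876 + 0.0389) ≈ 40.725 × 0.7680 ≈ 31.277 μg/mL.

31.3 μg/mL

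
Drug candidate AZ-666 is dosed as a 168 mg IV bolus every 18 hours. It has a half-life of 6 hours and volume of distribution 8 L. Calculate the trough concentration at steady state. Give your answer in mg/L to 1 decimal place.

The dosing interval is 3 half-lives, so f = 2^(−3) = 0.125.
At steady state, R = 1/(1 − 0.125) = 8/7.
Single-dose peak C₀ = D/Vd = 168/8 = 21 mg/L.
Steady-state peak Cmax,ss = C₀·R = 21 × 8/7 ≈ 24.000 mg/L.
Steady-state trough Cmin,ss = Cmax,ss·f ≈ 24.000 × 0.125 ≈ 3.000 mg/L.

3.0 mg/L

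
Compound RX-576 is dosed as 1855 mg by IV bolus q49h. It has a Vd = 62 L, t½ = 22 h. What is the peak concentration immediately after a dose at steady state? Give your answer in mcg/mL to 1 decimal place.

Over one 49-h interval, 49/22 ≈ 2.2273 half-lives elapse, leaving f ≈ 0.2136 of each dose.
At steady state, accumulation factor R = 1/(1 − e^(−kτ)) ≈ 1.2716.
Each bolus raises the concentration by D/Vd = 1855/62 ≈ 29.919 mcg/mL.
Steady-state peak Cmax,ss = C₀·R ≈ 29.919 × 1.2716 ≈ 38.045 mcg/mL.

38.0 mcg/mL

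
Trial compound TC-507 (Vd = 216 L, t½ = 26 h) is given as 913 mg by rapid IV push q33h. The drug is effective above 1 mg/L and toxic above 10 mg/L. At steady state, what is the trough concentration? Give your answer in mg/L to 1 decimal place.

3.0 mg/L

Over one 33-h interval, 33/26 ≈ 1.2692 half-lives elapse, leaving f ≈ 0.4149 of each dose.
Single-dose peak C₀ = D/Vd = 913/216 ≈ 4.227 mg/L.
Steady-state trough Cmin,ss = C₀·f/(1−f) ≈ 4.227 × 0.4149/0.5851 ≈ 2.997 mg/L.
Trough 3.0 mg/L vs MEC 1 mg/L: adequate.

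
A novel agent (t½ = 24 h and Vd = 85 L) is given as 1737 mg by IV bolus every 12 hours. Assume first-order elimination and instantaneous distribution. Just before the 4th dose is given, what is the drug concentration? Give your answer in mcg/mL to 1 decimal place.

f = (1/2)^(τ/t½) = (1/2)^(12/24) ≈ 0.7071.
C₀ = D/Vd = 1737/85 ≈ 20.435 mcg/mL.
Before the 4th dose, 3 doses have been given. Superposition: Cmin = C₀·(f + f² + … + f^3).
≈ 20.435 × (0.7071 + 0.5000 + 0.3535) ≈ 20.435 × 1.5606 ≈ 31.891 mcg/mL.

31.9 mcg/mL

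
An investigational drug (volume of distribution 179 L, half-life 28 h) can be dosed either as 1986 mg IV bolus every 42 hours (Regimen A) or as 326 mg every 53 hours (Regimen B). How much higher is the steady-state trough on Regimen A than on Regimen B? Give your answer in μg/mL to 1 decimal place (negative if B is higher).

5.4 μg/mL

Regimen A: f = (1/2)^(42/28) ≈ 0.3536; Cmin,ss = (1986/179)·f/(1−f) ≈ 6.069 μg/mL.
Regimen B: f = (1/2)^(53/28) ≈ 0.2693; Cmin,ss = (326/179)·f/(1−f) ≈ 0.671 μg/mL.
Difference ≈ 6.069 − 0.671 ≈ 5.398 μg/mL.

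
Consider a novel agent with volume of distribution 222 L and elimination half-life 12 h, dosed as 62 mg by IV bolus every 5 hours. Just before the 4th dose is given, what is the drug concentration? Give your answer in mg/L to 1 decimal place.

0.5 mg/L

f = (1/2)^(τ/t½) = (1/2)^(5/12) ≈ 0.7492.
C₀ = D/Vd = 62/222 ≈ 0.279 mg/L.
Before the 4th dose, 3 doses have been given. Superposition: Cmin = C₀·(f + f² + … + f^3).
≈ 0.279 × (0.7492 + 0.5613 + 0.4205) ≈ 0.279 × 1.7310 ≈ 0.483 mg/L.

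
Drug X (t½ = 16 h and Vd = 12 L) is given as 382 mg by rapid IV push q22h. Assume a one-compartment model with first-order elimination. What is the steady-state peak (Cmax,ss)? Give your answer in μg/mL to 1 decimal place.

k = ln2/t½ = ln2/16 ≈ 0.043322 h⁻¹; fraction remaining f = e^(−kτ) = e^(−0.043322×22) ≈ 0.3856.
At steady state, accumulation factor R = 1/(1 − e^(−kτ)) ≈ 1.6276.
Single-dose peak C₀ = D/Vd = 382/12 ≈ 31.833 μg/mL.
Steady-state peak Cmax,ss = C₀·R ≈ 31.833 × 1.6276 ≈ 51.811 μg/mL.

51.8 μg/mL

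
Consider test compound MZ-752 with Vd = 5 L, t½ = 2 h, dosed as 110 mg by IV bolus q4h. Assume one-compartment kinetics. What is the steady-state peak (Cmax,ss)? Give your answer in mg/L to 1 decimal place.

τ = 4 h = 2 half-lives, so f = (1/2)^2 = 0.25.
At steady state, R = 1/(1 − 0.25) = 4/3.
Single-dose peak C₀ = D/Vd = 110/5 = 22 mg/L.
Steady-state peak Cmax,ss = C₀·R = 22 × 4/3 ≈ 29.333 mg/L.

29.3 mg/L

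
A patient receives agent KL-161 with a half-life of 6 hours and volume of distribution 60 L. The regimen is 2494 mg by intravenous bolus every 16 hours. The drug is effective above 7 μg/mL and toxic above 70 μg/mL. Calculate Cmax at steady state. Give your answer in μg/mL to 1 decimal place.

49.3 μg/mL

Over one 16-h interval, 16/6 ≈ 2.6667 half-lives elapse, leaving f ≈ 0.1575 of each dose.
Accumulation ratio R = 1/(1 − f) ≈ 1/0.8425 ≈ 1.1869.
Each bolus raises the concentration by D/Vd = 2494/60 ≈ 41.567 μg/mL.
Steady-state peak Cmax,ss = C₀·R ≈ 41.567 × 1.1869 ≈ 49.336 μg/mL.
Peak 49.3 μg/mL vs MTC 70 μg/mL: below toxic threshold.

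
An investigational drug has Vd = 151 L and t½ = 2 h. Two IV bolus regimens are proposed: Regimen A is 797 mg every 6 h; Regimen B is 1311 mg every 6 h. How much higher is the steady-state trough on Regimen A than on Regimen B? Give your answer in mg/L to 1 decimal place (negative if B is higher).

Regimen A: f = (1/2)^(6/2) ≈ 0.1250; Cmin,ss = (797/151)·f/(1−f) ≈ 0.754 mg/L.
Regimen B: f = (1/2)^(6/2) ≈ 0.1250; Cmin,ss = (1311/151)·f/(1−f) ≈ 1.240 mg/L.
Difference ≈ 0.754 − 1.240 ≈ -0.486 mg/L.

-0.5 mg/L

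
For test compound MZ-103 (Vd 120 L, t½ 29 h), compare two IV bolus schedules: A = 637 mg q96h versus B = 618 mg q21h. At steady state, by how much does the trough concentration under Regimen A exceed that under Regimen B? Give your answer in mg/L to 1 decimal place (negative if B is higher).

Regimen A: f = (1/2)^(96/29) ≈ 0.1008; Cmin,ss = (637/120)·f/(1−f) ≈ 0.595 mg/L.
Regimen B: f = (1/2)^(21/29) ≈ 0.6054; Cmin,ss = (618/120)·f/(1−f) ≈ 7.901 mg/L.
Difference ≈ 0.595 − 7.901 ≈ -7.306 mg/L.

-7.3 mg/L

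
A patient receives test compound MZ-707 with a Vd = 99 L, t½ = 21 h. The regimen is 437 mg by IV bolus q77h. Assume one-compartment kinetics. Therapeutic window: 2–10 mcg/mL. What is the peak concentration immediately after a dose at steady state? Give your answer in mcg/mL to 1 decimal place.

τ/t½ = 77/21 ≈ 3.6667, so fraction remaining f = (1/2)^(77/21) ≈ 0.0787.
Accumulation ratio R = 1/(1 − f) ≈ 1/0.9213 ≈ 1.0854.
Each bolus raises the concentration by D/Vd = 437/99 ≈ 4.414 mcg/mL.
Steady-state peak Cmax,ss = C₀·R ≈ 4.414 × 1.0854 ≈ 4.791 mcg/mL.
Peak 4.8 mcg/mL vs MTC 10 mcg/mL: below toxic threshold.

4.8 mcg/mL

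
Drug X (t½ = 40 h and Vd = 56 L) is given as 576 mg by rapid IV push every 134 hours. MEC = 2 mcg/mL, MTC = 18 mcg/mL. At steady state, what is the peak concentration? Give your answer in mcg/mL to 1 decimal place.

Over one 134-h interval, 134/40 ≈ 3.35 half-lives elapse, leaving f ≈ 0.0981 of each dose.
At steady state, accumulation factor R = 1/(1 − e^(−kτ)) ≈ 1.1088.
Single-dose peak C₀ = D/Vd = 576/56 ≈ 10.286 mcg/mL.
Steady-state peak Cmax,ss = C₀·R ≈ 10.286 × 1.1088 ≈ 11.405 mcg/mL.
Peak 11.4 mcg/mL vs MTC 18 mcg/mL: below toxic threshold.

11.4 mcg/mL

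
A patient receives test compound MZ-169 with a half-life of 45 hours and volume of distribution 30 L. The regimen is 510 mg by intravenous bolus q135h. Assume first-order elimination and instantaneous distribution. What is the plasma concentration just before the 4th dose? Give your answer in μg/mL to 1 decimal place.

2.4 μg/mL

f = (1/2)^(τ/t½) = (1/2)^(135/45) ≈ 0.1250.
C₀ = D/Vd = 510/30 ≈ 17.000 μg/mL.
Before the 4th dose, 3 doses have been given. Superposition: Cmin = C₀·(f + f² + … + f^3).
≈ 17.000 × (0.1250 + 0.0156 + 0.0020) ≈ 17.000 × 0.1426 ≈ 2.424 μg/mL.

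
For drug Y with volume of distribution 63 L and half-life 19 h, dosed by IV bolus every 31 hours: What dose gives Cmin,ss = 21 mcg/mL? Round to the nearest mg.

τ/t½ = 31/19 ≈ 1.6316, so f = (1/2)^(31/19) ≈ 0.322735.
Cmin,ss = (D/Vd)·f/(1−f), so D = Cmin,ss·Vd·(1−f)/f.
D = 21 × 63 × (1−f)/f ≈ 21 × 63 × 2.09852 ≈ 2776.34 mg.

2776 mg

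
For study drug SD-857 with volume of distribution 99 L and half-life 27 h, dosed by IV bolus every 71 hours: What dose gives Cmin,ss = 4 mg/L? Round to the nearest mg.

2055 mg

τ/t½ = 71/27 ≈ 2.6296, so f = (1/2)^(71/27) ≈ 0.161586.
Cmin,ss = (D/Vd)·f/(1−f), so D = Cmin,ss·Vd·(1−f)/f.
D = 4 × 99 × (1−f)/f ≈ 4 × 99 × 5.18865 ≈ 2054.71 mg.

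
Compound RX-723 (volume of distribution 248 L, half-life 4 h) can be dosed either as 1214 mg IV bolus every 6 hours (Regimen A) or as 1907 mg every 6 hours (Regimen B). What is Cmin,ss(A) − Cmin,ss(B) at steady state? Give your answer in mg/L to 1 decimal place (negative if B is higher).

Regimen A: f = (1/2)^(6/4) ≈ 0.3536; Cmin,ss = (1214/248)·f/(1−f) ≈ 2.678 mg/L.
Regimen B: f = (1/2)^(6/4) ≈ 0.3536; Cmin,ss = (1907/248)·f/(1−f) ≈ 4.206 mg/L.
Difference ≈ 2.678 − 4.206 ≈ -1.528 mg/L.

-1.5 mg/L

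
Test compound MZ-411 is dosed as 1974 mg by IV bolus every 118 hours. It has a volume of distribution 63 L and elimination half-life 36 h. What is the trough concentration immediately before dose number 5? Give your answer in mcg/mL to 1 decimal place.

f = (1/2)^(τ/t½) = (1/2)^(118/36) ≈ 0.1031.
C₀ = D/Vd = 1974/63 ≈ 31.333 mcg/mL.
Before the 5th dose, 4 doses have been given. Superposition: Cmin = C₀·(f + f² + … + f^4).
≈ 31.333 × (0.1031 + 0.0106 + 0.0011 + 0.0001) ≈ 31.333 × 0.1149 ≈ 3.600 mcg/mL.

3.6 mcg/mL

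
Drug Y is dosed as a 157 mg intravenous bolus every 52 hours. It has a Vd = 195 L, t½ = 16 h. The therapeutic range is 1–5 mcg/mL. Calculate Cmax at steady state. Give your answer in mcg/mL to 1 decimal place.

Over one 52-h interval, 52/16 ≈ 3.25 half-lives elapse, leaving f ≈ 0.1051 of each dose.
Accumulation ratio R = 1/(1 − f) ≈ 1/0.8949 ≈ 1.1174.
Single-dose peak C₀ = D/Vd = 157/195 ≈ 0.805 mcg/mL.
Steady-state peak Cmax,ss = C₀·R ≈ 0.805 × 1.1174 ≈ 0.900 mcg/mL.
Peak 0.9 mcg/mL vs MTC 5 mcg/mL: below toxic threshold.

0.9 mcg/mL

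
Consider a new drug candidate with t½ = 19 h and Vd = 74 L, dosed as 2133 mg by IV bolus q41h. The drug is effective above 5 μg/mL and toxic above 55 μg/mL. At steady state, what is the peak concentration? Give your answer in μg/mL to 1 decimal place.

37.1 μg/mL

Over one 41-h interval, 41/19 ≈ 2.1579 half-lives elapse, leaving f ≈ 0.2241 of each dose.
Accumulation ratio R = 1/(1 − f) ≈ 1/0.7759 ≈ 1.2888.
Single-dose peak C₀ = D/Vd = 2133/74 ≈ 28.824 μg/mL.
Cmax,ss = C₀/(1 − f) ≈ 28.824/0.7759 ≈ 37.149 μg/mL.
Peak 37.1 μg/mL vs MTC 55 μg/mL: below toxic threshold.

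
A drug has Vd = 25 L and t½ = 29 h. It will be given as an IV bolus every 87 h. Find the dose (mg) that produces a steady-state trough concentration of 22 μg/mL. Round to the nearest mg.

3850 mg

τ/t½ = 87/29 ≈ 3, so f = (1/2)^(87/29) ≈ 0.125000.
Cmin,ss = (D/Vd)·f/(1−f), so D = Cmin,ss·Vd·(1−f)/f.
D = 22 × 25 × (1−f)/f ≈ 22 × 25 × 7.00000 ≈ 3850.00 mg.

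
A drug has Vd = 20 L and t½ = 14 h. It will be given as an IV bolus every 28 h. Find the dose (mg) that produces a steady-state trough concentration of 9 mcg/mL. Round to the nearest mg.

τ/t½ = 28/14 ≈ 2, so f = (1/2)^(28/14) ≈ 0.250000.
Cmin,ss = (D/Vd)·f/(1−f), so D = Cmin,ss·Vd·(1−f)/f.
D = 9 × 20 × (1−f)/f ≈ 9 × 20 × 3.00000 ≈ 540.00 mg.

540 mg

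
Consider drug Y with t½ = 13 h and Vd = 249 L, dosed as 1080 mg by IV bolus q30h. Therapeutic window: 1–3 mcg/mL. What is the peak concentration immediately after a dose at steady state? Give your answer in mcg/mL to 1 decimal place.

5.4 mcg/mL

Over one 30-h interval, 30/13 ≈ 2.3077 half-lives elapse, leaving f ≈ 0.2020 of each dose.
Accumulation ratio R = 1/(1 − f) ≈ 1/0.7980 ≈ 1.2531.
Each bolus raises the concentration by D/Vd = 1080/249 ≈ 4.337 mcg/mL.
Cmax,ss = C₀/(1 − f) ≈ 4.337/0.7980 ≈ 5.435 mcg/mL.
Peak 5.4 mcg/mL vs MTC 3 mcg/mL: exceeds toxic threshold.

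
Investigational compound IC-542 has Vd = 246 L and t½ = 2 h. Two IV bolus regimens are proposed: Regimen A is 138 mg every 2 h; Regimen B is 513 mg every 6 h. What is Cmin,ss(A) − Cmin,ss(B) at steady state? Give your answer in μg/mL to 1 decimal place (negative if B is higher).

0.3 μg/mL

Regimen A: f = (1/2)^(2/2) ≈ 0.5000; Cmin,ss = (138/246)·f/(1−f) ≈ 0.561 μg/mL.
Regimen B: f = (1/2)^(6/2) ≈ 0.1250; Cmin,ss = (513/246)·f/(1−f) ≈ 0.298 μg/mL.
Difference ≈ 0.561 − 0.298 ≈ 0.263 μg/mL.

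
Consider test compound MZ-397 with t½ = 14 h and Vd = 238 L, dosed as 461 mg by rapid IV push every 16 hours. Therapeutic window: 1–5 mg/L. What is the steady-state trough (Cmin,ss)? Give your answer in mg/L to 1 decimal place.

1.6 mg/L

Over one 16-h interval, 16/14 ≈ 1.1429 half-lives elapse, leaving f ≈ 0.4529 of each dose.
Each bolus raises the concentration by D/Vd = 461/238 ≈ 1.937 mg/L.
Steady-state trough Cmin,ss = C₀·f/(1−f) ≈ 1.937 × 0.4529/0.5471 ≈ 1.603 mg/L.
Trough 1.6 mg/L vs MEC 1 mg/L: adequate.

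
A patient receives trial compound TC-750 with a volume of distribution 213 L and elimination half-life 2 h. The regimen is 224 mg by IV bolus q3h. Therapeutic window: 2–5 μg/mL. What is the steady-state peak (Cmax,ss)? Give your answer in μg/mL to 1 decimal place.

1.6 μg/mL

k = ln2/t½ = ln2/2 ≈ 0.346574 h⁻¹; fraction remaining f = e^(−kτ) = e^(−0.346574×3) ≈ 0.3536.
At steady state, accumulation factor R = 1/(1 − e^(−kτ)) ≈ 1.5470.
Each bolus raises the concentration by D/Vd = 224/213 ≈ 1.052 μg/mL.
Steady-state peak Cmax,ss = C₀·R ≈ 1.052 × 1.5470 ≈ 1.627 μg/mL.
Peak 1.6 μg/mL vs MTC 5 μg/mL: below toxic threshold.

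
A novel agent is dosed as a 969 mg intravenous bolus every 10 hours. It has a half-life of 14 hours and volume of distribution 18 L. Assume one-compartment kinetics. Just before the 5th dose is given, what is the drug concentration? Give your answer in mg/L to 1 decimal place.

f = (1/2)^(τ/t½) = (1/2)^(10/14) ≈ 0.6095.
C₀ = D/Vd = 969/18 ≈ 53.833 mg/L.
Before the 5th dose, 4 doses have been given. Superposition: Cmin = C₀·(f + f² + … + f^4).
≈ 53.833 × (0.6095 + 0.3715 + 0.2264 + 0.1380) ≈ 53.833 × 1.3454 ≈ 72.427 mg/L.

72.4 mg/L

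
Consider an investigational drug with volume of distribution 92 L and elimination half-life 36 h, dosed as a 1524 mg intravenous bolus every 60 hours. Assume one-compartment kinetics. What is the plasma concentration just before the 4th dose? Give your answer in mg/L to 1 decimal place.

f = (1/2)^(τ/t½) = (1/2)^(60/36) ≈ 0.3150.
C₀ = D/Vd = 1524/92 ≈ 16.565 mg/L.
Before the 4th dose, 3 doses have been given. Superposition: Cmin = C₀·(f + f² + … + f^3).
≈ 16.565 × (0.3150 + 0.0992 + 0.0313) ≈ 16.565 × 0.4455 ≈ 7.380 mg/L.

7.4 mg/L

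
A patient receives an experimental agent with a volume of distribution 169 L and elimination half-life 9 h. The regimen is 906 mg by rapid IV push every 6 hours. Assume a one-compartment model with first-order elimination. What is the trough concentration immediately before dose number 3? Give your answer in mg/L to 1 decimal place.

f = (1/2)^(τ/t½) = (1/2)^(6/9) ≈ 0.6300.
C₀ = D/Vd = 906/169 ≈ 5.361 mg/L.
Before the 3rd dose, 2 doses have been given. Superposition: Cmin = C₀·(f + f²).
≈ 5.361 × (0.6300 + 0.3969) ≈ 5.361 × 1.0269 ≈ 5.505 mg/L.

5.5 mg/L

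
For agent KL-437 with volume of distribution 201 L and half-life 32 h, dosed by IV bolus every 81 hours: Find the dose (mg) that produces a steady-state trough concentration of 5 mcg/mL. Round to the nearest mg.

4805 mg

τ/t½ = 81/32 ≈ 2.5312, so f = (1/2)^(81/32) ≈ 0.172989.
Cmin,ss = (D/Vd)·f/(1−f), so D = Cmin,ss·Vd·(1−f)/f.
D = 5 × 201 × (1−f)/f ≈ 5 × 201 × 4.78071 ≈ 4804.61 mg.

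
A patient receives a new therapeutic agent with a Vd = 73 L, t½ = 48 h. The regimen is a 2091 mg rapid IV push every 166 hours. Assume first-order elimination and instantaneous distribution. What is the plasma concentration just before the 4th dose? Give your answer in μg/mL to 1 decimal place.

f = (1/2)^(τ/t½) = (1/2)^(166/48) ≈ 0.0910.
C₀ = D/Vd = 2091/73 ≈ 28.644 μg/mL.
Before the 4th dose, 3 doses have been given. Superposition: Cmin = C₀·(f + f² + … + f^3).
≈ 28.644 × (0.0910 + 0.0083 + 0.0008) ≈ 28.644 × 0.1001 ≈ 2.867 μg/mL.

2.9 μg/mL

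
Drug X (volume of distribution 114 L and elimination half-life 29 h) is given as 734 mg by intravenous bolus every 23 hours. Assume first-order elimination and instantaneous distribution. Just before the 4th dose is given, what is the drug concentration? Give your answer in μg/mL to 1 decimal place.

7.1 μg/mL

f = (1/2)^(τ/t½) = (1/2)^(23/29) ≈ 0.5771.
C₀ = D/Vd = 734/114 ≈ 6.439 μg/mL.
Before the 4th dose, 3 doses have been given. Superposition: Cmin = C₀·(f + f² + … + f^3).
≈ 6.439 × (0.5771 + 0.3330 + 0.1922) ≈ 6.439 × 1.1023 ≈ 7.098 μg/mL.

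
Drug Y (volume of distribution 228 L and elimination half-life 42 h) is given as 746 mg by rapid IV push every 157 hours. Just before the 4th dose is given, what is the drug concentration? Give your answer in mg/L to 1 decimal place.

f = (1/2)^(τ/t½) = (1/2)^(157/42) ≈ 0.0749.
C₀ = D/Vd = 746/228 ≈ 3.272 mg/L.
Before the 4th dose, 3 doses have been given. Superposition: Cmin = C₀·(f + f² + … + f^3).
≈ 3.272 × (0.0749 + 0.0056 + 0.0004) ≈ 3.272 × 0.0809 ≈ 0.265 mg/L.

0.3 mg/L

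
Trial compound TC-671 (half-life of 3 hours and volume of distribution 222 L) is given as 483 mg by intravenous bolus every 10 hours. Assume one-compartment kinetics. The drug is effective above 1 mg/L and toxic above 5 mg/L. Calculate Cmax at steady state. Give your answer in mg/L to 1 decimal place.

2.4 mg/L

τ/t½ = 10/3 ≈ 3.3333, so fraction remaining f = (1/2)^(10/3) ≈ 0.0992.
Accumulation ratio R = 1/(1 − f) ≈ 1/0.9008 ≈ 1.1101.
Each bolus raises the concentration by D/Vd = 483/222 ≈ 2.176 mg/L.
Steady-state peak Cmax,ss = C₀·R ≈ 2.176 × 1.1101 ≈ 2.416 mg/L.
Peak 2.4 mg/L vs MTC 5 mg/L: below toxic threshold.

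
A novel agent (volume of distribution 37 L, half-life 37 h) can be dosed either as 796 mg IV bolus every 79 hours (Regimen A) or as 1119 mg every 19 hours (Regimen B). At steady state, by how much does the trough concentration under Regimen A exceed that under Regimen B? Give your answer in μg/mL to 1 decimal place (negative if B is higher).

Regimen A: f = (1/2)^(79/37) ≈ 0.2276; Cmin,ss = (796/37)·f/(1−f) ≈ 6.339 μg/mL.
Regimen B: f = (1/2)^(19/37) ≈ 0.7005; Cmin,ss = (1119/37)·f/(1−f) ≈ 70.736 μg/mL.
Difference ≈ 6.339 − 70.736 ≈ -64.397 μg/mL.

-64.4 μg/mL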